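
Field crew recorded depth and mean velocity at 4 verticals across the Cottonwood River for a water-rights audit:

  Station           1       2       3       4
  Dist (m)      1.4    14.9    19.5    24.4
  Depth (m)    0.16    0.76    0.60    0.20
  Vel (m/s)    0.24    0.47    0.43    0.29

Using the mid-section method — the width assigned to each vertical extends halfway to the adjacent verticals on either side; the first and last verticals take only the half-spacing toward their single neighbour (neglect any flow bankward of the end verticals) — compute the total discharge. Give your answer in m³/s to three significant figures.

w_1 = (14.9 − 1.4)/2 = 6.75 m; q_1 = 0.24 × 0.16 × 6.75 = 0.2592 m³/s
w_2 = (19.5 − 1.4)/2 = 9.05 m; q_2 = 0.47 × 0.76 × 9.05 = 3.233 m³/s
w_3 = (24.4 − 14.9)/2 = 4.75 m; q_3 = 0.43 × 0.60 × 4.75 = 1.226 m³/s
w_4 = (24.4 − 19.5)/2 = 2.45 m; q_4 = 0.29 × 0.20 × 2.45 = 0.1421 m³/s
Q = Σ qᵢ = 4.859 m³/s

4.86 m³/s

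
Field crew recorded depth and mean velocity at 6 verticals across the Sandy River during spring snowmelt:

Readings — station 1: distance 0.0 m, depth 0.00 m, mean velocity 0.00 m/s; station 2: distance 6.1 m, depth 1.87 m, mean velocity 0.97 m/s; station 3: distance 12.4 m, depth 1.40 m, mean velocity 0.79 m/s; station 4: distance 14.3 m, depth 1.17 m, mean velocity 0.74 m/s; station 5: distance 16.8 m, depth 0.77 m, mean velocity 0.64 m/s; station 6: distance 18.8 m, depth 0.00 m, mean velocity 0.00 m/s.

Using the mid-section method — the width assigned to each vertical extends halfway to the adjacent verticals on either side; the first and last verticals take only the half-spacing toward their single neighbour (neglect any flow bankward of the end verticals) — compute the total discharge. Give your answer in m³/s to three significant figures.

w_2 = (12.4 − 0.0)/2 = 6.2 m; q_2 = 0.97 × 1.87 × 6.2 = 11.25 m³/s
w_3 = (14.3 − 6.1)/2 = 4.1 m; q_3 = 0.79 × 1.40 × 4.1 = 4.535 m³/s
w_4 = (16.8 − 12.4)/2 = 2.2 m; q_4 = 0.74 × 1.17 × 2.2 = 1.905 m³/s
w_5 = (18.8 − 14.3)/2 = 2.25 m; q_5 = 0.64 × 0.77 × 2.25 = 1.109 m³/s
Stations 1, 6 contribute zero (depth or velocity is 0).
Q = Σ qᵢ = 18.79 m³/s

18.8 m³/s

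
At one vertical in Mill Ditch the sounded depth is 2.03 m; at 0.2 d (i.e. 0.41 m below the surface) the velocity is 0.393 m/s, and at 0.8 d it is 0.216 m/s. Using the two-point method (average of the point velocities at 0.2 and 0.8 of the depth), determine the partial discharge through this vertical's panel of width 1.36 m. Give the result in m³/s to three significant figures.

v̄ = (0.393 + 0.216) / 2 = 0.3045 m/s
q = v̄ × d × w = 0.3045 × 2.03 × 1.36 = 0.8407 m³/s

0.841 m³/s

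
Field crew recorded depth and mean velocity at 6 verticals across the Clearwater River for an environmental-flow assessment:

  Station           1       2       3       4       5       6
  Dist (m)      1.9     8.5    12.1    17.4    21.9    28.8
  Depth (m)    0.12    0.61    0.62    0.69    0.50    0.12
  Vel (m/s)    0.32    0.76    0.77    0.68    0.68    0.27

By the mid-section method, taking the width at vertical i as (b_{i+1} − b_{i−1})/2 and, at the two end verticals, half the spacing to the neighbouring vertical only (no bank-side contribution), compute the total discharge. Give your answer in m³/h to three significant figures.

w_1 = (8.5 − 1.9)/2 = 3.3 m; q_1 = 0.32 × 0.12 × 3.3 = 0.1267 m³/s
w_2 = (12.1 − 1.9)/2 = 5.1 m; q_2 = 0.76 × 0.61 × 5.1 = 2.364 m³/s
w_3 = (17.4 − 8.5)/2 = 4.45 m; q_3 = 0.77 × 0.62 × 4.45 = 2.124 m³/s
w_4 = (21.9 − 12.1)/2 = 4.9 m; q_4 = 0.68 × 0.69 × 4.9 = 2.299 m³/s
w_5 = (28.8 − 17.4)/2 = 5.7 m; q_5 = 0.68 × 0.50 × 5.7 = 1.938 m³/s
w_6 = (28.8 − 21.9)/2 = 3.45 m; q_6 = 0.27 × 0.12 × 3.45 = 0.1118 m³/s
Q = Σ qᵢ = 8.964 m³/s
= 8.964 × 3600 = 32270 m³/h

32300 m³/h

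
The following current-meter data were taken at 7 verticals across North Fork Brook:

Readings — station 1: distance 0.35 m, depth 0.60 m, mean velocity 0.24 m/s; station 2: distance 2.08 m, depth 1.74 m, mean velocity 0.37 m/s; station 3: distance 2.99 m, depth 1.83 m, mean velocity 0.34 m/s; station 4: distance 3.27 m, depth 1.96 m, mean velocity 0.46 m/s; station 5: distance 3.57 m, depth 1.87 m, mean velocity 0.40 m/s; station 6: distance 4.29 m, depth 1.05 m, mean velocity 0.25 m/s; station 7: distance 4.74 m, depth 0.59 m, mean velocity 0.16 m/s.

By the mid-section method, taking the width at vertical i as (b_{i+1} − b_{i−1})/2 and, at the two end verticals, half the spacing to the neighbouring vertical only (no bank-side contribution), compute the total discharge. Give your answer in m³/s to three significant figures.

2.16 m³/s

w_1 = (2.08 − 0.35)/2 = 0.865 m; q_1 = 0.24 × 0.60 × 0.865 = 0.1246 m³/s
w_2 = (2.99 − 0.35)/2 = 1.32 m; q_2 = 0.37 × 1.74 × 1.32 = 0.8498 m³/s
w_3 = (3.27 − 2.08)/2 = 0.595 m; q_3 = 0.34 × 1.83 × 0.595 = 0.3702 m³/s
w_4 = (3.57 − 2.99)/2 = 0.29 m; q_4 = 0.46 × 1.96 × 0.29 = 0.2615 m³/s
w_5 = (4.29 − 3.27)/2 = 0.51 m; q_5 = 0.40 × 1.87 × 0.51 = 0.3815 m³/s
w_6 = (4.74 − 3.57)/2 = 0.585 m; q_6 = 0.25 × 1.05 × 0.585 = 0.1536 m³/s
w_7 = (4.74 − 4.29)/2 = 0.225 m; q_7 = 0.16 × 0.59 × 0.225 = 0.02124 m³/s
Q = Σ qᵢ = 2.162 m³/s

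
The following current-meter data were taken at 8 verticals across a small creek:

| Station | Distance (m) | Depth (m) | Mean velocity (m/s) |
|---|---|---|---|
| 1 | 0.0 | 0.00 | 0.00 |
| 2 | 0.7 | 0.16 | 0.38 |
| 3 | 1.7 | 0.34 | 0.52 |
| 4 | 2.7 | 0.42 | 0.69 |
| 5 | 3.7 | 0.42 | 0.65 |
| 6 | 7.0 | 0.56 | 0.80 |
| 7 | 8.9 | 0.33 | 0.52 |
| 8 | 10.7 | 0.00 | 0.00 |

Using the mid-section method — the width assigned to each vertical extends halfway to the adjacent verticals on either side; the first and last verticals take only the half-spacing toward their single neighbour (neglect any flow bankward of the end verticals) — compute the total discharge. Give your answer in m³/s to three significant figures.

2.59 m³/s

w_2 = (1.7 − 0.0)/2 = 0.85 m; q_2 = 0.38 × 0.16 × 0.85 = 0.05168 m³/s
w_3 = (2.7 − 0.7)/2 = 1 m; q_3 = 0.52 × 0.34 × 1 = 0.1768 m³/s
w_4 = (3.7 − 1.7)/2 = 1 m; q_4 = 0.69 × 0.42 × 1 = 0.2898 m³/s
w_5 = (7.0 − 2.7)/2 = 2.15 m; q_5 = 0.65 × 0.42 × 2.15 = 0.5870 m³/s
w_6 = (8.9 − 3.7)/2 = 2.6 m; q_6 = 0.80 × 0.56 × 2.6 = 1.165 m³/s
w_7 = (10.7 − 7.0)/2 = 1.85 m; q_7 = 0.52 × 0.33 × 1.85 = 0.3175 m³/s
Stations 1, 8 contribute zero (depth or velocity is 0).
Q = Σ qᵢ = 2.587 m³/s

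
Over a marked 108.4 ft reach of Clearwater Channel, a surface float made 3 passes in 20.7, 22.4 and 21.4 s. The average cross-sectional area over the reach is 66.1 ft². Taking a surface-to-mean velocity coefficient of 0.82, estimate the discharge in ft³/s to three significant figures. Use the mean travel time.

t̄ = (20.7 + 22.4 + 21.4) / 3 = 21.5 s
v_surface = L / t̄ = 108.4 / 21.5 = 5.042 ft/s
v_mean = 0.82 × 5.042 = 4.134 ft/s
Q = A × v_mean = 66.1 × 4.134 = 273.3 ft³/s

273 ft³/s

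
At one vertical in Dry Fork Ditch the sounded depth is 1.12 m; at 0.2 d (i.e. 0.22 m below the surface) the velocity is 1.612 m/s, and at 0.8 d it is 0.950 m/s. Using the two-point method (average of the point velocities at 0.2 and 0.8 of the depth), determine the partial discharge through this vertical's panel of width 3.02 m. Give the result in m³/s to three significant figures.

v̄ = (1.612 + 0.950) / 2 = 1.281 m/s
q = v̄ × d × w = 1.281 × 1.12 × 3.02 = 4.333 m³/s

4.33 m³/s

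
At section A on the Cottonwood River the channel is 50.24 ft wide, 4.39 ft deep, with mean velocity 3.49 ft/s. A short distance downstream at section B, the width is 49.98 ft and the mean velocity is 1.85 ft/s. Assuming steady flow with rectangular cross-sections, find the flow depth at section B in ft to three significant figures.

8.32 ft

Q = A₁V₁ = (50.24×4.39) × 3.49 = 769.7 ft³/s
d₂ = Q/(b₂ V₂) = 769.7/(49.98×1.85) = 8.325 ft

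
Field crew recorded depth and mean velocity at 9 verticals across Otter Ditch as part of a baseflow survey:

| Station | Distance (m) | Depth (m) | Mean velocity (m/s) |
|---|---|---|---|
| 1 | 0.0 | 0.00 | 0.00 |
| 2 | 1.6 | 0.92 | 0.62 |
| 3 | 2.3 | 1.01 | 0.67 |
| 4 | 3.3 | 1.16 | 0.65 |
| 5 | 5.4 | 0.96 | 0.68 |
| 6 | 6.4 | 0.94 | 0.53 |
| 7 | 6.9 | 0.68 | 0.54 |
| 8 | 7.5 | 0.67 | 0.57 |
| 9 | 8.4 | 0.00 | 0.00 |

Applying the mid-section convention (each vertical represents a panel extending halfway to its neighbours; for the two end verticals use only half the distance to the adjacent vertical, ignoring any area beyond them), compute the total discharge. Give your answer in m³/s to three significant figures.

w_2 = (2.3 − 0.0)/2 = 1.15 m; q_2 = 0.62 × 0.92 × 1.15 = 0.6560 m³/s
w_3 = (3.3 − 1.6)/2 = 0.85 m; q_3 = 0.67 × 1.01 × 0.85 = 0.5752 m³/s
w_4 = (5.4 − 2.3)/2 = 1.55 m; q_4 = 0.65 × 1.16 × 1.55 = 1.169 m³/s
w_5 = (6.4 − 3.3)/2 = 1.55 m; q_5 = 0.68 × 0.96 × 1.55 = 1.012 m³/s
w_6 = (6.9 − 5.4)/2 = 0.75 m; q_6 = 0.53 × 0.94 × 0.75 = 0.3737 m³/s
w_7 = (7.5 − 6.4)/2 = 0.55 m; q_7 = 0.54 × 0.68 × 0.55 = 0.2020 m³/s
w_8 = (8.4 − 6.9)/2 = 0.75 m; q_8 = 0.57 × 0.67 × 0.75 = 0.2864 m³/s
Stations 1, 9 contribute zero (depth or velocity is 0).
Q = Σ qᵢ = 4.274 m³/s

4.27 m³/s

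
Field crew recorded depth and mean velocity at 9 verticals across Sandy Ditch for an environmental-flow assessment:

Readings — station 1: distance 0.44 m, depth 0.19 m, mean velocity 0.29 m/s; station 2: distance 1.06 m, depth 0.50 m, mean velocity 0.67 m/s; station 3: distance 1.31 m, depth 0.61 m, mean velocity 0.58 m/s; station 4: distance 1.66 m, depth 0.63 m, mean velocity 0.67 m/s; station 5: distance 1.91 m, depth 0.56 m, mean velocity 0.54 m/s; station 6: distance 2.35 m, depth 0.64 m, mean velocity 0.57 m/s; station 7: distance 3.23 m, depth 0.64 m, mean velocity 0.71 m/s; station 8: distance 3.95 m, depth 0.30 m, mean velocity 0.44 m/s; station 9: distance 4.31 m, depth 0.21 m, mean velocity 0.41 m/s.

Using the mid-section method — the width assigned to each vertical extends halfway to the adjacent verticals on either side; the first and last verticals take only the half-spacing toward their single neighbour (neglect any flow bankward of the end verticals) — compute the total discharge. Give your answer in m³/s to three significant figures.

w_1 = (1.06 − 0.44)/2 = 0.31 m; q_1 = 0.29 × 0.19 × 0.31 = 0.01708 m³/s
w_2 = (1.31 − 0.44)/2 = 0.435 m; q_2 = 0.67 × 0.50 × 0.435 = 0.1457 m³/s
w_3 = (1.66 − 1.06)/2 = 0.3 m; q_3 = 0.58 × 0.61 × 0.3 = 0.1061 m³/s
w_4 = (1.91 − 1.31)/2 = 0.3 m; q_4 = 0.67 × 0.63 × 0.3 = 0.1266 m³/s
w_5 = (2.35 − 1.66)/2 = 0.345 m; q_5 = 0.54 × 0.56 × 0.345 = 0.1043 m³/s
w_6 = (3.23 − 1.91)/2 = 0.66 m; q_6 = 0.57 × 0.64 × 0.66 = 0.2408 m³/s
w_7 = (3.95 − 2.35)/2 = 0.8 m; q_7 = 0.71 × 0.64 × 0.8 = 0.3635 m³/s
w_8 = (4.31 − 3.23)/2 = 0.54 m; q_8 = 0.44 × 0.30 × 0.54 = 0.07128 m³/s
w_9 = (4.31 − 3.95)/2 = 0.18 m; q_9 = 0.41 × 0.21 × 0.18 = 0.01550 m³/s
Q = Σ qᵢ = 1.191 m³/s

1.19 m³/s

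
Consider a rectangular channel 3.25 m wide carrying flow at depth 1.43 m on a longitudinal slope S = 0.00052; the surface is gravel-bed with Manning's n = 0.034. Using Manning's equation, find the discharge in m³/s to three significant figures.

A = b·y = 3.25 × 1.43 = 4.648 m²
P = b + 2y = 3.25 + 2×1.43 = 6.110 m
R = A/P = 4.648/6.110 = 0.7606 m
Q = (1/n)·A·R^(2/3)·S^(1/2) = (1/0.034) × 4.648 × 0.7606^(2/3) × 0.00052^(1/2) = 2.597 m³/s

2.60 m³/s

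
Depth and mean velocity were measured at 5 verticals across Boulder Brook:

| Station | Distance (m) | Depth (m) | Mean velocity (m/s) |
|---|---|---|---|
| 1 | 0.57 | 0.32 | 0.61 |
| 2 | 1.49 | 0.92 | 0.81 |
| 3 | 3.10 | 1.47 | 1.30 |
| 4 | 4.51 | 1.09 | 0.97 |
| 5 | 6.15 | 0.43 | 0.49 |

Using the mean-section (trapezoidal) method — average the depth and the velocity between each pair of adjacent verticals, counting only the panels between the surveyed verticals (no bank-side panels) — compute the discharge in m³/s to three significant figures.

Panel 1-2: Δb = 0.92 m, d̄ = (0.32+0.92)/2 = 0.62, v̄ = (0.61+0.81)/2 = 0.71 → q = 0.92×0.62×0.71 = 0.4050 m³/s
Panel 2-3: Δb = 1.61 m, d̄ = (0.92+1.47)/2 = 1.195, v̄ = (0.81+1.30)/2 = 1.055 → q = 1.61×1.195×1.055 = 2.030 m³/s
Panel 3-4: Δb = 1.41 m, d̄ = (1.47+1.09)/2 = 1.28, v̄ = (1.30+0.97)/2 = 1.135 → q = 1.41×1.28×1.135 = 2.048 m³/s
Panel 4-5: Δb = 1.64 m, d̄ = (1.09+0.43)/2 = 0.76, v̄ = (0.97+0.49)/2 = 0.73 → q = 1.64×0.76×0.73 = 0.9099 m³/s
Q = Σ q = 5.393 m³/s

5.39 m³/s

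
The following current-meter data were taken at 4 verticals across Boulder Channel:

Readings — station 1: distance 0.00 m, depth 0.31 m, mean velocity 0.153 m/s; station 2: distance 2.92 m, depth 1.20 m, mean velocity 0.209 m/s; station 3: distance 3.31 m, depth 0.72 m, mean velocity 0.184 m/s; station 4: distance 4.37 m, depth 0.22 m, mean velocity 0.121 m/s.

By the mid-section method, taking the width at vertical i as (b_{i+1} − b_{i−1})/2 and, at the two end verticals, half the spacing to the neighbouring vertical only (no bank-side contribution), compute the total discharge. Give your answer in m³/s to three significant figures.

0.594 m³/s

w_1 = (2.92 − 0.00)/2 = 1.46 m; q_1 = 0.153 × 0.31 × 1.46 = 0.06925 m³/s
w_2 = (3.31 − 0.00)/2 = 1.655 m; q_2 = 0.209 × 1.20 × 1.655 = 0.4151 m³/s
w_3 = (4.37 − 2.92)/2 = 0.725 m; q_3 = 0.184 × 0.72 × 0.725 = 0.09605 m³/s
w_4 = (4.37 − 3.31)/2 = 0.53 m; q_4 = 0.121 × 0.22 × 0.53 = 0.01411 m³/s
Q = Σ qᵢ = 0.5945 m³/s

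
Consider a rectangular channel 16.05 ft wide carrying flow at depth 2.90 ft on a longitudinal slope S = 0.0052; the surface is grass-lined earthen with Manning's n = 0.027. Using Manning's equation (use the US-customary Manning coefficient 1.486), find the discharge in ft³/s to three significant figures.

A = b·y = 16.05 × 2.90 = 46.55 ft²
P = b + 2y = 16.05 + 2×2.90 = 21.85 ft
R = A/P = 46.55/21.85 = 2.130 ft
Q = (1.486/n)·A·R^(2/3)·S^(1/2) = (1.486/0.027) × 46.55 × 2.130^(2/3) × 0.0052^(1/2) = 305.8 ft³/s

306 ft³/s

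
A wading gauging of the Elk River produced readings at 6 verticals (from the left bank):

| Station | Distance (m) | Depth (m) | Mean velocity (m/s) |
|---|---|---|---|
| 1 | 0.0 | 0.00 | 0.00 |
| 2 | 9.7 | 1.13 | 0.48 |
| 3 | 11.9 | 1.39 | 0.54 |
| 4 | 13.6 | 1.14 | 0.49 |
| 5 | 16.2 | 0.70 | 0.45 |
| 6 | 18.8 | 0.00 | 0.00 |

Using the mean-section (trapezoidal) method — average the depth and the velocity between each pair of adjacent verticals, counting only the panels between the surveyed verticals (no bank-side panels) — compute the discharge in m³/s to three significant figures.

5.17 m³/s

Panel 1-2: Δb = 9.7 m, d̄ = (0.00+1.13)/2 = 0.565, v̄ = (0.00+0.48)/2 = 0.24 → q = 9.7×0.565×0.24 = 1.315 m³/s
Panel 2-3: Δb = 2.2 m, d̄ = (1.13+1.39)/2 = 1.26, v̄ = (0.48+0.54)/2 = 0.51 → q = 2.2×1.26×0.51 = 1.414 m³/s
Panel 3-4: Δb = 1.7 m, d̄ = (1.39+1.14)/2 = 1.265, v̄ = (0.54+0.49)/2 = 0.515 → q = 1.7×1.265×0.515 = 1.108 m³/s
Panel 4-5: Δb = 2.6 m, d̄ = (1.14+0.70)/2 = 0.92, v̄ = (0.49+0.45)/2 = 0.47 → q = 2.6×0.92×0.47 = 1.124 m³/s
Panel 5-6: Δb = 2.6 m, d̄ = (0.70+0.00)/2 = 0.35, v̄ = (0.45+0.00)/2 = 0.225 → q = 2.6×0.35×0.225 = 0.2048 m³/s
Q = Σ q = 5.166 m³/s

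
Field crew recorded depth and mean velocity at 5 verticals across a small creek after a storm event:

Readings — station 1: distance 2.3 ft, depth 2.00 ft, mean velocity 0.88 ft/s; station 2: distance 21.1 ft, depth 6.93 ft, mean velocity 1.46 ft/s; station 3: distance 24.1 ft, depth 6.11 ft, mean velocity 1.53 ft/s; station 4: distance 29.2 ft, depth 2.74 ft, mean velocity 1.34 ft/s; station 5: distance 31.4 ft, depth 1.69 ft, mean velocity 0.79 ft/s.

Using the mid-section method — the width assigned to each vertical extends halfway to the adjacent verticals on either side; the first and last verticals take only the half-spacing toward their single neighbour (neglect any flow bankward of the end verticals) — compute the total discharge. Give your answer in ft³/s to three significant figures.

180 ft³/s

w_1 = (21.1 − 2.3)/2 = 9.4 ft; q_1 = 0.88 × 2.00 × 9.4 = 16.54 ft³/s
w_2 = (24.1 − 2.3)/2 = 10.9 ft; q_2 = 1.46 × 6.93 × 10.9 = 110.3 ft³/s
w_3 = (29.2 − 21.1)/2 = 4.05 ft; q_3 = 1.53 × 6.11 × 4.05 = 37.86 ft³/s
w_4 = (31.4 − 24.1)/2 = 3.65 ft; q_4 = 1.34 × 2.74 × 3.65 = 13.40 ft³/s
w_5 = (31.4 − 29.2)/2 = 1.1 ft; q_5 = 0.79 × 1.69 × 1.1 = 1.469 ft³/s
Q = Σ qᵢ = 179.6 ft³/s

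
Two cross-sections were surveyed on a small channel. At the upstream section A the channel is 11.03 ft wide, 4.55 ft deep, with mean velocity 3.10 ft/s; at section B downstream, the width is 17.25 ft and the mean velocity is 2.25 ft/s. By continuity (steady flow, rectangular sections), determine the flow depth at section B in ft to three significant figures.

4.01 ft

Q = A₁V₁ = (11.03×4.55) × 3.10 = 155.6 ft³/s
d₂ = Q/(b₂ V₂) = 155.6/(17.25×2.25) = 4.008 ft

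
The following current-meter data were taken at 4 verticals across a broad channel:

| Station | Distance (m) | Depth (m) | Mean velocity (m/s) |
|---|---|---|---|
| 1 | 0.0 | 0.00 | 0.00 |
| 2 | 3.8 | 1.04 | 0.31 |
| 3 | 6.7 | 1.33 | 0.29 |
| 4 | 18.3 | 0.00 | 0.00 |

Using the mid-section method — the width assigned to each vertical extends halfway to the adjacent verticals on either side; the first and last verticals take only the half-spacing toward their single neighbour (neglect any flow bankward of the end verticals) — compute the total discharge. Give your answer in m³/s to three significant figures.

w_2 = (6.7 − 0.0)/2 = 3.35 m; q_2 = 0.31 × 1.04 × 3.35 = 1.080 m³/s
w_3 = (18.3 − 3.8)/2 = 7.25 m; q_3 = 0.29 × 1.33 × 7.25 = 2.796 m³/s
Stations 1, 4 contribute zero (depth or velocity is 0).
Q = Σ qᵢ = 3.876 m³/s

3.88 m³/s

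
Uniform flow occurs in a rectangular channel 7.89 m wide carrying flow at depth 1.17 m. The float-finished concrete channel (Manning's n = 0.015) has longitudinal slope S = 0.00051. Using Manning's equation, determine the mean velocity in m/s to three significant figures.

A = b·y = 7.89 × 1.17 = 9.231 m²
P = b + 2y = 7.89 + 2×1.17 = 10.23 m
R = A/P = 9.231/10.23 = 0.9024 m
Q = (1/n)·A·R^(2/3)·S^(1/2) = (1/0.015) × 9.231 × 0.9024^(2/3) × 0.00051^(1/2) = 12.98 m³/s
V = Q/A = 12.98/9.231 = 1.406 m/s

1.41 m/s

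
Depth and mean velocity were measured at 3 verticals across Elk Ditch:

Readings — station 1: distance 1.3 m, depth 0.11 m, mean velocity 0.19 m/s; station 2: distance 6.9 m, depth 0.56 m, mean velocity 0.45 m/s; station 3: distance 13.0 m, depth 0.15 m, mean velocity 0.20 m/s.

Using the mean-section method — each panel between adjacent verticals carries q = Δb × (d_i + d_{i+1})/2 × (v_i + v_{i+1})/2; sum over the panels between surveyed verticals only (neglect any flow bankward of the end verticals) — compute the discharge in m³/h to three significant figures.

4690 m³/h

Panel 1-2: Δb = 5.6 m, d̄ = (0.11+0.56)/2 = 0.335, v̄ = (0.19+0.45)/2 = 0.32 → q = 5.6×0.335×0.32 = 0.6003 m³/s
Panel 2-3: Δb = 6.1 m, d̄ = (0.56+0.15)/2 = 0.355, v̄ = (0.45+0.20)/2 = 0.325 → q = 6.1×0.355×0.325 = 0.7038 m³/s
Q = Σ q = 1.304 m³/s
= 1.304 × 3600 = 4695 m³/h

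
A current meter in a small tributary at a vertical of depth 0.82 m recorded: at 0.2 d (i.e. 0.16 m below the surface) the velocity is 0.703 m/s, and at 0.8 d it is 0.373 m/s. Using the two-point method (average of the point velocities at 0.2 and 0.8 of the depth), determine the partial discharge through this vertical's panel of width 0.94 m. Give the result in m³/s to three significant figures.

0.415 m³/s

v̄ = (0.703 + 0.373) / 2 = 0.5380 m/s
q = v̄ × d × w = 0.5380 × 0.82 × 0.94 = 0.4147 m³/s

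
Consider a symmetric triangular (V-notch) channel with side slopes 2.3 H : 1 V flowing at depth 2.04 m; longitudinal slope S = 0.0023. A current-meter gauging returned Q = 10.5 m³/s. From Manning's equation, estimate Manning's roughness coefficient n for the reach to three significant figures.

0.0418

A = z·y² = 2.3×2.04² = 9.572 m²
P = 2y√(1+z²) = 2×2.04×√(1+2.3²) = 10.23 m
R = A/P = 9.572/10.23 = 0.9354 m
n = (1/Q)·A·R^(2/3)·S^(1/2) = (1/10.5) × 9.572 × 0.9565 × 0.04796 = 0.04181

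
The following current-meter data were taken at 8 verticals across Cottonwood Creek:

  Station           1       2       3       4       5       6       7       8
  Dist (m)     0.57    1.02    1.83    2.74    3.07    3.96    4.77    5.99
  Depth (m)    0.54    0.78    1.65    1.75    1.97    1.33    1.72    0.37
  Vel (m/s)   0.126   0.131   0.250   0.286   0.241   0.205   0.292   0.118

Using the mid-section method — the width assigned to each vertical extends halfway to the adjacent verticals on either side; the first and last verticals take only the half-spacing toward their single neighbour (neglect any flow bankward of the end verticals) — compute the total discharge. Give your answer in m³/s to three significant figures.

w_1 = (1.02 − 0.57)/2 = 0.225 m; q_1 = 0.126 × 0.54 × 0.225 = 0.01531 m³/s
w_2 = (1.83 − 0.57)/2 = 0.63 m; q_2 = 0.131 × 0.78 × 0.63 = 0.06437 m³/s
w_3 = (2.74 − 1.02)/2 = 0.86 m; q_3 = 0.250 × 1.65 × 0.86 = 0.3548 m³/s
w_4 = (3.07 − 1.83)/2 = 0.62 m; q_4 = 0.286 × 1.75 × 0.62 = 0.3103 m³/s
w_5 = (3.96 − 2.74)/2 = 0.61 m; q_5 = 0.241 × 1.97 × 0.61 = 0.2896 m³/s
w_6 = (4.77 − 3.07)/2 = 0.85 m; q_6 = 0.205 × 1.33 × 0.85 = 0.2318 m³/s
w_7 = (5.99 − 3.96)/2 = 1.015 m; q_7 = 0.292 × 1.72 × 1.015 = 0.5098 m³/s
w_8 = (5.99 − 4.77)/2 = 0.61 m; q_8 = 0.118 × 0.37 × 0.61 = 0.02663 m³/s
Q = Σ qᵢ = 1.803 m³/s

1.80 m³/s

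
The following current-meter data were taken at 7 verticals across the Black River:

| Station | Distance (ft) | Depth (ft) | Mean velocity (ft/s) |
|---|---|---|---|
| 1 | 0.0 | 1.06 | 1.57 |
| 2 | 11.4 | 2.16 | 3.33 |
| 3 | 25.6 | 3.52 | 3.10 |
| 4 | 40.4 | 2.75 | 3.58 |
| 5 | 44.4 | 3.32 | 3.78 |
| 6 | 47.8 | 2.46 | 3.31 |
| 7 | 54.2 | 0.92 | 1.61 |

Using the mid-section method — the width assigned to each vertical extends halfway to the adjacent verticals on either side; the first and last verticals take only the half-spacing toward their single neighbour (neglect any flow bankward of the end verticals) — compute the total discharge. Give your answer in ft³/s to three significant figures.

443 ft³/s

w_1 = (11.4 − 0.0)/2 = 5.7 ft; q_1 = 1.57 × 1.06 × 5.7 = 9.486 ft³/s
w_2 = (25.6 − 0.0)/2 = 12.8 ft; q_2 = 3.33 × 2.16 × 12.8 = 92.07 ft³/s
w_3 = (40.4 − 11.4)/2 = 14.5 ft; q_3 = 3.10 × 3.52 × 14.5 = 158.2 ft³/s
w_4 = (44.4 − 25.6)/2 = 9.4 ft; q_4 = 3.58 × 2.75 × 9.4 = 92.54 ft³/s
w_5 = (47.8 − 40.4)/2 = 3.7 ft; q_5 = 3.78 × 3.32 × 3.7 = 46.43 ft³/s
w_6 = (54.2 − 44.4)/2 = 4.9 ft; q_6 = 3.31 × 2.46 × 4.9 = 39.90 ft³/s
w_7 = (54.2 − 47.8)/2 = 3.2 ft; q_7 = 1.61 × 0.92 × 3.2 = 4.740 ft³/s
Q = Σ qᵢ = 443.4 ft³/s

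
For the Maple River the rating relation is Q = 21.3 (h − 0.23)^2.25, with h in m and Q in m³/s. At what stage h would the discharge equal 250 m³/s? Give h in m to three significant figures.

3.22 m

h − h₀ = (Q/C)^(1/b) = (250/21.3)^(1/2.25) = 2.988 m
h = 0.23 + 2.988 = 3.218 m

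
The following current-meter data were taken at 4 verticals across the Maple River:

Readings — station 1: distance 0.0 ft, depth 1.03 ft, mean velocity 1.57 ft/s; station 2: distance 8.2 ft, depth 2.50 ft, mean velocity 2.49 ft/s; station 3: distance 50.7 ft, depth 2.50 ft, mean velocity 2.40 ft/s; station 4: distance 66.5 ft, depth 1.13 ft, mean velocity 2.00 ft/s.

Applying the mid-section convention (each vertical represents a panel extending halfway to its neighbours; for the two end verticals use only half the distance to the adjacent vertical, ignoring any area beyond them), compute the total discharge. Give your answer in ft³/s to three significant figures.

357 ft³/s

w_1 = (8.2 − 0.0)/2 = 4.1 ft; q_1 = 1.57 × 1.03 × 4.1 = 6.630 ft³/s
w_2 = (50.7 − 0.0)/2 = 25.35 ft; q_2 = 2.49 × 2.50 × 25.35 = 157.8 ft³/s
w_3 = (66.5 − 8.2)/2 = 29.15 ft; q_3 = 2.40 × 2.50 × 29.15 = 174.9 ft³/s
w_4 = (66.5 − 50.7)/2 = 7.9 ft; q_4 = 2.00 × 1.13 × 7.9 = 17.85 ft³/s
Q = Σ qᵢ = 357.2 ft³/s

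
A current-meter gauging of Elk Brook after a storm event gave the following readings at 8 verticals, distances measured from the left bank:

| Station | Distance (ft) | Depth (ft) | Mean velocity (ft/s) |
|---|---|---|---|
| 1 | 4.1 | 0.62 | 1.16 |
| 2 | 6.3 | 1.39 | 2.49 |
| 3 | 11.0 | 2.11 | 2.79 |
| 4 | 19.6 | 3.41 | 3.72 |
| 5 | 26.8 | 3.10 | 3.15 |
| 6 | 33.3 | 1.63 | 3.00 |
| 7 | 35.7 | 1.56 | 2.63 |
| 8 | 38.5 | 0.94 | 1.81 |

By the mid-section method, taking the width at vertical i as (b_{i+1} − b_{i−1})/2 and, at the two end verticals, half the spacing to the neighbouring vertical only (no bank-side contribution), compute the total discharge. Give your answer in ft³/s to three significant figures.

w_1 = (6.3 − 4.1)/2 = 1.1 ft; q_1 = 1.16 × 0.62 × 1.1 = 0.7911 ft³/s
w_2 = (11.0 − 4.1)/2 = 3.45 ft; q_2 = 2.49 × 1.39 × 3.45 = 11.94 ft³/s
w_3 = (19.6 − 6.3)/2 = 6.65 ft; q_3 = 2.79 × 2.11 × 6.65 = 39.15 ft³/s
w_4 = (26.8 − 11.0)/2 = 7.9 ft; q_4 = 3.72 × 3.41 × 7.9 = 100.2 ft³/s
w_5 = (33.3 − 19.6)/2 = 6.85 ft; q_5 = 3.15 × 3.10 × 6.85 = 66.89 ft³/s
w_6 = (35.7 − 26.8)/2 = 4.45 ft; q_6 = 3.00 × 1.63 × 4.45 = 21.76 ft³/s
w_7 = (38.5 − 33.3)/2 = 2.6 ft; q_7 = 2.63 × 1.56 × 2.6 = 10.67 ft³/s
w_8 = (38.5 − 35.7)/2 = 1.4 ft; q_8 = 1.81 × 0.94 × 1.4 = 2.382 ft³/s
Q = Σ qᵢ = 253.8 ft³/s

254 ft³/s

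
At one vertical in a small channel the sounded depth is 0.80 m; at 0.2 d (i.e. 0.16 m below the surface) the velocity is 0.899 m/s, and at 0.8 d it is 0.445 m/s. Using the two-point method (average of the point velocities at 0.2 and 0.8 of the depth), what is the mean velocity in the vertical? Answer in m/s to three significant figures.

0.672 m/s

v̄ = (0.899 + 0.445) / 2 = 0.6720 m/s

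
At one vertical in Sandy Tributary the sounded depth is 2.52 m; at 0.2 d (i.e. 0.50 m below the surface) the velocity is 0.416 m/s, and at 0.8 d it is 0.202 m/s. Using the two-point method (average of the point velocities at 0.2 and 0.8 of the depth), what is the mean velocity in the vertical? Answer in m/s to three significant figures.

v̄ = (0.416 + 0.202) / 2 = 0.3090 m/s

0.309 m/s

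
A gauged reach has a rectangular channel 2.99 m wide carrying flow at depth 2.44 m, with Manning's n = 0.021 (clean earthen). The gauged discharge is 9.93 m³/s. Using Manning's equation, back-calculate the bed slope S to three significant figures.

0.000904

A = b·y = 2.99 × 2.44 = 7.296 m²
P = b + 2y = 2.99 + 2×2.44 = 7.870 m
R = A/P = 7.296/7.870 = 0.9270 m
S = (Q·n / (1·A·R^(2/3)))² = (9.93×0.021 / (1×7.296×0.9507))² = 0.0009039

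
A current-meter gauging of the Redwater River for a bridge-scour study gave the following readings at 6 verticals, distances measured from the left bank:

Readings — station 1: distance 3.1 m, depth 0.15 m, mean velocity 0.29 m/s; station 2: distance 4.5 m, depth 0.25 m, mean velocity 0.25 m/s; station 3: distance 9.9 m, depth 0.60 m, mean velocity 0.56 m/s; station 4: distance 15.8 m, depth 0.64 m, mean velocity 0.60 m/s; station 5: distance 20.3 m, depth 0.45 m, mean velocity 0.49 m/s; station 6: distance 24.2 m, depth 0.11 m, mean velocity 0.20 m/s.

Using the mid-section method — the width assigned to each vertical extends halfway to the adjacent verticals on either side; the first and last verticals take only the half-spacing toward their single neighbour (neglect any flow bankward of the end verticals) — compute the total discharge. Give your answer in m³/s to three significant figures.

w_1 = (4.5 − 3.1)/2 = 0.7 m; q_1 = 0.29 × 0.15 × 0.7 = 0.03045 m³/s
w_2 = (9.9 − 3.1)/2 = 3.4 m; q_2 = 0.25 × 0.25 × 3.4 = 0.2125 m³/s
w_3 = (15.8 − 4.5)/2 = 5.65 m; q_3 = 0.56 × 0.60 × 5.65 = 1.898 m³/s
w_4 = (20.3 − 9.9)/2 = 5.2 m; q_4 = 0.60 × 0.64 × 5.2 = 1.997 m³/s
w_5 = (24.2 − 15.8)/2 = 4.2 m; q_5 = 0.49 × 0.45 × 4.2 = 0.9261 m³/s
w_6 = (24.2 − 20.3)/2 = 1.95 m; q_6 = 0.20 × 0.11 × 1.95 = 0.04290 m³/s
Q = Σ qᵢ = 5.107 m³/s

5.11 m³/s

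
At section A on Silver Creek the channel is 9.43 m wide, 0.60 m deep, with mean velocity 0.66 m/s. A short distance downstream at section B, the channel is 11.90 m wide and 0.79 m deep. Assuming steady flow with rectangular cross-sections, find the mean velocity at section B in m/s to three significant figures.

Q = A₁V₁ = (9.43×0.60) × 0.66 = 3.734 m³/s
A₂ = 11.90 × 0.79 = 9.401 m²
V₂ = Q/A₂ = 3.734/9.401 = 0.3972 m/s

0.397 m/s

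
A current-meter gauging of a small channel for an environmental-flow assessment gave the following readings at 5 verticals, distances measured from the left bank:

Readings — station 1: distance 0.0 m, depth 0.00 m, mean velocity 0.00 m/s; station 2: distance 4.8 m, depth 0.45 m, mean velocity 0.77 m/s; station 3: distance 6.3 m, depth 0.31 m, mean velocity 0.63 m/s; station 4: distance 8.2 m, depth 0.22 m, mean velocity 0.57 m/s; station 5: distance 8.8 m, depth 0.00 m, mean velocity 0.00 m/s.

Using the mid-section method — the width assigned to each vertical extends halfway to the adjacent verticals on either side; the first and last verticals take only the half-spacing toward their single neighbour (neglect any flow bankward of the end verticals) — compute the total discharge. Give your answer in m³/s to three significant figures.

w_2 = (6.3 − 0.0)/2 = 3.15 m; q_2 = 0.77 × 0.45 × 3.15 = 1.091 m³/s
w_3 = (8.2 − 4.8)/2 = 1.7 m; q_3 = 0.63 × 0.31 × 1.7 = 0.3320 m³/s
w_4 = (8.8 − 6.3)/2 = 1.25 m; q_4 = 0.57 × 0.22 × 1.25 = 0.1568 m³/s
Stations 1, 5 contribute zero (depth or velocity is 0).
Q = Σ qᵢ = 1.580 m³/s

1.58 m³/s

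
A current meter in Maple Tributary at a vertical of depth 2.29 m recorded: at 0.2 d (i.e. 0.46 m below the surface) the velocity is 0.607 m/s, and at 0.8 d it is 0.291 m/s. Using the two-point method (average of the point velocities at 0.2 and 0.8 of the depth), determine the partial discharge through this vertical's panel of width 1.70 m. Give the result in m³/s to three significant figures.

1.75 m³/s

v̄ = (0.607 + 0.291) / 2 = 0.4490 m/s
q = v̄ × d × w = 0.4490 × 2.29 × 1.70 = 1.748 m³/s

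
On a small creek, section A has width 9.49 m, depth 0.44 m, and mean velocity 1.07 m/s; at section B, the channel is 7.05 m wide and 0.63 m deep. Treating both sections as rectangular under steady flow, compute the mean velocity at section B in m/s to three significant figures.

1.01 m/s

Q = A₁V₁ = (9.49×0.44) × 1.07 = 4.468 m³/s
A₂ = 7.05 × 0.63 = 4.442 m²
V₂ = Q/A₂ = 4.468/4.442 = 1.006 m/s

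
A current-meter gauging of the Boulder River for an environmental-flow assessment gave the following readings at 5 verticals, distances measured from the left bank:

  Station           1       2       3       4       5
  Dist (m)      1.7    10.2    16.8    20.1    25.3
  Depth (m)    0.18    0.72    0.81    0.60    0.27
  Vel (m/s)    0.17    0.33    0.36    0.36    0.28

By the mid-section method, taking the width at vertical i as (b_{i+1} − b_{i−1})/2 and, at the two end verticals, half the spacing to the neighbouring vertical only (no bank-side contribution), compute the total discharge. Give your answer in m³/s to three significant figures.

w_1 = (10.2 − 1.7)/2 = 4.25 m; q_1 = 0.17 × 0.18 × 4.25 = 0.1301 m³/s
w_2 = (16.8 − 1.7)/2 = 7.55 m; q_2 = 0.33 × 0.72 × 7.55 = 1.794 m³/s
w_3 = (20.1 − 10.2)/2 = 4.95 m; q_3 = 0.36 × 0.81 × 4.95 = 1.443 m³/s
w_4 = (25.3 − 16.8)/2 = 4.25 m; q_4 = 0.36 × 0.60 × 4.25 = 0.9180 m³/s
w_5 = (25.3 − 20.1)/2 = 2.6 m; q_5 = 0.28 × 0.27 × 2.6 = 0.1966 m³/s
Q = Σ qᵢ = 4.482 m³/s

4.48 m³/s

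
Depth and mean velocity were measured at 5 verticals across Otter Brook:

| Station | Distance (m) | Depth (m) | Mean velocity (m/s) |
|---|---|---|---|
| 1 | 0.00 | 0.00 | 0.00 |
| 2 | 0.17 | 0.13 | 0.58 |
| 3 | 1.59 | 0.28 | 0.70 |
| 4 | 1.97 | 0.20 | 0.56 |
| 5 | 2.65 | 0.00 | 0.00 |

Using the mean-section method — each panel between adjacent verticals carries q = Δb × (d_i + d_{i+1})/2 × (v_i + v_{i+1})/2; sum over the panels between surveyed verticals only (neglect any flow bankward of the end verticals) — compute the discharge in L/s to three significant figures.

Panel 1-2: Δb = 0.17 m, d̄ = (0.00+0.13)/2 = 0.065, v̄ = (0.00+0.58)/2 = 0.29 → q = 0.17×0.065×0.29 = 0.003205 m³/s
Panel 2-3: Δb = 1.42 m, d̄ = (0.13+0.28)/2 = 0.205, v̄ = (0.58+0.70)/2 = 0.64 → q = 1.42×0.205×0.64 = 0.1863 m³/s
Panel 3-4: Δb = 0.38 m, d̄ = (0.28+0.20)/2 = 0.24, v̄ = (0.70+0.56)/2 = 0.63 → q = 0.38×0.24×0.63 = 0.05746 m³/s
Panel 4-5: Δb = 0.68 m, d̄ = (0.20+0.00)/2 = 0.1, v̄ = (0.56+0.00)/2 = 0.28 → q = 0.68×0.1×0.28 = 0.01904 m³/s
Q = Σ q = 0.2660 m³/s
= 0.2660 × 1000 = 266.0 L/s

266 L/s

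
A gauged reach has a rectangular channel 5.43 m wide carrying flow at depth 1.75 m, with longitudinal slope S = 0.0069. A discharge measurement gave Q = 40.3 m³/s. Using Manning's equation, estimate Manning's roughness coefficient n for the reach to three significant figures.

0.0204

A = b·y = 5.43 × 1.75 = 9.503 m²
P = b + 2y = 5.43 + 2×1.75 = 8.930 m
R = A/P = 9.503/8.930 = 1.064 m
n = (1/Q)·A·R^(2/3)·S^(1/2) = (1/40.3) × 9.503 × 1.042 × 0.08307 = 0.02041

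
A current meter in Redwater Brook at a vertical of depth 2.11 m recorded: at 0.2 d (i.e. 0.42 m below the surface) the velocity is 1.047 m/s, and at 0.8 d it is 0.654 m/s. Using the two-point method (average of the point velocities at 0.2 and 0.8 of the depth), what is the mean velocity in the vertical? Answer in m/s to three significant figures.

0.851 m/s

v̄ = (1.047 + 0.654) / 2 = 0.8505 m/s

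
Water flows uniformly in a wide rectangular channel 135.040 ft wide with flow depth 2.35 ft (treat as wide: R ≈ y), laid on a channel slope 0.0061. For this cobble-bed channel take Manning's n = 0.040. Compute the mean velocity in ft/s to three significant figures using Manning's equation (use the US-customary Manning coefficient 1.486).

A = b·y = 135.040 × 2.35 = 317.3 ft²
Wide channel: R ≈ y = 2.35 ft
Q = (1.486/n)·A·R^(2/3)·S^(1/2) = (1.486/0.040) × 317.3 × 2.350^(2/3) × 0.0061^(1/2) = 1628 ft³/s
V = Q/A = 1628/317.3 = 5.129 ft/s

5.13 ft/s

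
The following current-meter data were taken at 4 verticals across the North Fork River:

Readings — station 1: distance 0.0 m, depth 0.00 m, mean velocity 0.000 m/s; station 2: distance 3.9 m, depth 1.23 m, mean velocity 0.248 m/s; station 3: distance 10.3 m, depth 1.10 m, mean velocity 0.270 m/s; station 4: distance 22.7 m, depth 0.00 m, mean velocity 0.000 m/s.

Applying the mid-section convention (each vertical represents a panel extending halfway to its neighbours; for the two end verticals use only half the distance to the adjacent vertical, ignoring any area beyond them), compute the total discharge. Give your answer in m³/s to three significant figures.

4.36 m³/s

w_2 = (10.3 − 0.0)/2 = 5.15 m; q_2 = 0.248 × 1.23 × 5.15 = 1.571 m³/s
w_3 = (22.7 − 3.9)/2 = 9.4 m; q_3 = 0.270 × 1.10 × 9.4 = 2.792 m³/s
Stations 1, 4 contribute zero (depth or velocity is 0).
Q = Σ qᵢ = 4.363 m³/s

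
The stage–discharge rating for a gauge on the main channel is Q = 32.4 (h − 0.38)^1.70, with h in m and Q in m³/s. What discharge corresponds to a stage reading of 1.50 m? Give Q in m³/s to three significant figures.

Q = 32.4 × (1.50 − 0.38)^1.70 = 32.4 × 1.12^1.70 = 39.28 m³/s

39.3 m³/s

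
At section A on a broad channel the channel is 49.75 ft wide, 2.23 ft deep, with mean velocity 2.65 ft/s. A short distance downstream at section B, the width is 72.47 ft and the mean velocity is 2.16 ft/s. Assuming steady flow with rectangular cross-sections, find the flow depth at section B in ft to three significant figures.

Q = A₁V₁ = (49.75×2.23) × 2.65 = 294.0 ft³/s
d₂ = Q/(b₂ V₂) = 294.0/(72.47×2.16) = 1.878 ft

1.88 ft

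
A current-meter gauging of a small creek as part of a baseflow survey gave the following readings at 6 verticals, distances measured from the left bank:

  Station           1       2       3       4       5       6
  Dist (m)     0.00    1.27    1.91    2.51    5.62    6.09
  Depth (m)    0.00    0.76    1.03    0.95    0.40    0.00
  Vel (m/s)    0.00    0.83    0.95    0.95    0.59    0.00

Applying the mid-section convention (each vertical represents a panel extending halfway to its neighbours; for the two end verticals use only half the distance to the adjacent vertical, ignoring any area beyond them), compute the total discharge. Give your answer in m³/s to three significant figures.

w_2 = (1.91 − 0.00)/2 = 0.955 m; q_2 = 0.83 × 0.76 × 0.955 = 0.6024 m³/s
w_3 = (2.51 − 1.27)/2 = 0.62 m; q_3 = 0.95 × 1.03 × 0.62 = 0.6067 m³/s
w_4 = (5.62 − 1.91)/2 = 1.855 m; q_4 = 0.95 × 0.95 × 1.855 = 1.674 m³/s
w_5 = (6.09 − 2.51)/2 = 1.79 m; q_5 = 0.59 × 0.40 × 1.79 = 0.4224 m³/s
Stations 1, 6 contribute zero (depth or velocity is 0).
Q = Σ qᵢ = 3.306 m³/s

3.31 m³/s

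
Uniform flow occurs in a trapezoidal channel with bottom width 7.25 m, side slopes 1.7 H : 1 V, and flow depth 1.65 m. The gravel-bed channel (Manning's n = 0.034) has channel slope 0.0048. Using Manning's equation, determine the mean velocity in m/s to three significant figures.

A = (b + z·y)·y = (7.25 + 1.7×1.65)×1.65 = 16.59 m²
P = b + 2y√(1+z²) = 7.25 + 2×1.65×√(1+1.7²) = 13.76 m
R = A/P = 16.59/13.76 = 1.206 m
Q = (1/n)·A·R^(2/3)·S^(1/2) = (1/0.034) × 16.59 × 1.206^(2/3) × 0.0048^(1/2) = 38.30 m³/s
V = Q/A = 38.30/16.59 = 2.309 m/s

2.31 m/s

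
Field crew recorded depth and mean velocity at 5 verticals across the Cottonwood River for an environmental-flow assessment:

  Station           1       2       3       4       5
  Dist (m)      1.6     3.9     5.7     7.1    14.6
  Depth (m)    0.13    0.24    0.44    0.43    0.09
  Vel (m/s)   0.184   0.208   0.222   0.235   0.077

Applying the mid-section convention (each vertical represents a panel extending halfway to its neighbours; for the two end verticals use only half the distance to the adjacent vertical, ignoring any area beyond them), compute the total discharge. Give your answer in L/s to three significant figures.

762 L/s

w_1 = (3.9 − 1.6)/2 = 1.15 m; q_1 = 0.184 × 0.13 × 1.15 = 0.02751 m³/s
w_2 = (5.7 − 1.6)/2 = 2.05 m; q_2 = 0.208 × 0.24 × 2.05 = 0.1023 m³/s
w_3 = (7.1 − 3.9)/2 = 1.6 m; q_3 = 0.222 × 0.44 × 1.6 = 0.1563 m³/s
w_4 = (14.6 − 5.7)/2 = 4.45 m; q_4 = 0.235 × 0.43 × 4.45 = 0.4497 m³/s
w_5 = (14.6 − 7.1)/2 = 3.75 m; q_5 = 0.077 × 0.09 × 3.75 = 0.02599 m³/s
Q = Σ qᵢ = 0.7618 m³/s
= 0.7618 × 1000 = 761.8 L/s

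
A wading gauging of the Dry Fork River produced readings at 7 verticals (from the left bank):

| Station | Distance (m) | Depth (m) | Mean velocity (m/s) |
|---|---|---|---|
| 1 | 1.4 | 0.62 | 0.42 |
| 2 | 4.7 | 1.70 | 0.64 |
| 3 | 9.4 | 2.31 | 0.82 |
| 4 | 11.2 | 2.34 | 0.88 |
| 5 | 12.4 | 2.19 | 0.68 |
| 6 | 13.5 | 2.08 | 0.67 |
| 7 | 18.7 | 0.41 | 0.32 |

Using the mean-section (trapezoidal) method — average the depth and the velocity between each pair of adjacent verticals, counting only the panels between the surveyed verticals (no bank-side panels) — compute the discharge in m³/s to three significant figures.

19.4 m³/s

Panel 1-2: Δb = 3.3 m, d̄ = (0.62+1.70)/2 = 1.16, v̄ = (0.42+0.64)/2 = 0.53 → q = 3.3×1.16×0.53 = 2.029 m³/s
Panel 2-3: Δb = 4.7 m, d̄ = (1.70+2.31)/2 = 2.005, v̄ = (0.64+0.82)/2 = 0.73 → q = 4.7×2.005×0.73 = 6.879 m³/s
Panel 3-4: Δb = 1.8 m, d̄ = (2.31+2.34)/2 = 2.325, v̄ = (0.82+0.88)/2 = 0.85 → q = 1.8×2.325×0.85 = 3.557 m³/s
Panel 4-5: Δb = 1.2 m, d̄ = (2.34+2.19)/2 = 2.265, v̄ = (0.88+0.68)/2 = 0.78 → q = 1.2×2.265×0.78 = 2.120 m³/s
Panel 5-6: Δb = 1.1 m, d̄ = (2.19+2.08)/2 = 2.135, v̄ = (0.68+0.67)/2 = 0.675 → q = 1.1×2.135×0.675 = 1.585 m³/s
Panel 6-7: Δb = 5.2 m, d̄ = (2.08+0.41)/2 = 1.245, v̄ = (0.67+0.32)/2 = 0.495 → q = 5.2×1.245×0.495 = 3.205 m³/s
Q = Σ q = 19.38 m³/s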